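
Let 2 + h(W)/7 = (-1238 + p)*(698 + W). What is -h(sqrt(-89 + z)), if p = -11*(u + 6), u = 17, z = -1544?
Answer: 7285040 + 10437*I*sqrt(1633) ≈ 7.285e+6 + 4.2176e+5*I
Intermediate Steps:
p = -253 (p = -11*(17 + 6) = -11*23 = -253)
h(W) = -7285040 - 10437*W (h(W) = -14 + 7*((-1238 - 253)*(698 + W)) = -14 + 7*(-1491*(698 + W)) = -14 + 7*(-1040718 - 1491*W) = -14 + (-7285026 - 10437*W) = -7285040 - 10437*W)
-h(sqrt(-89 + z)) = -(-7285040 - 10437*sqrt(-89 - 1544)) = -(-7285040 - 10437*I*sqrt(1633)) = 7285040 + 10437*I*sqrt(1633)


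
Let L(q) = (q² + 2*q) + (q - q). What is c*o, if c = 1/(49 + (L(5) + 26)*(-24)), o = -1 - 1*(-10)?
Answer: -9/1415 ≈ -0.0063604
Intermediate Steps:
o = 9 (o = -1 + 10 = 9)
L(q) = q² + 2*q (L(q) = (q² + 2*q) + 0 = q² + 2*q)
c = -1/1415 (c = 1/(49 + (5*(2 + 5) + 26)*(-24)) = 1/(49 + (5*7 + 26)*(-24)) = 1/(49 + (35 + 26)*(-24)) = 1/(49 + 61*(-24)) = 1/(49 - 1464) = 1/(-1415) = -1/1415 ≈ -0.00070671)
c*o = -1/1415*9 = -9/1415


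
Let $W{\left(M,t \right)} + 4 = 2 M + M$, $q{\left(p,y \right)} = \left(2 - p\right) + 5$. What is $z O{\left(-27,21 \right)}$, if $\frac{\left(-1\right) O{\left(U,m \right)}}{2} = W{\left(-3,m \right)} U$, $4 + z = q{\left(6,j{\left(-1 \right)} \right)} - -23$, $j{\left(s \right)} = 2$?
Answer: $-14040$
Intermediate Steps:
$q{\left(p,y \right)} = 7 - p$
$W{\left(M,t \right)} = -4 + 3 M$ ($W{\left(M,t \right)} = -4 + \left(2 M + M\right) = -4 + 3 M$)
$z = 20$ ($z = -4 + \left(\left(7 - 6\right) - -23\right) = -4 + \left(\left(7 - 6\right) + 23\right) = -4 + \left(1 + 23\right) = -4 + 24 = 20$)
$O{\left(U,m \right)} = 26 U$ ($O{\left(U,m \right)} = - 2 \left(-4 + 3 \left(-3\right)\right) U = - 2 \left(-4 - 9\right) U = - 2 \left(- 13 U\right) = 26 U$)
$z O{\left(-27,21 \right)} = 20 \cdot 26 \left(-27\right) = 20 \left(-702\right) = -14040$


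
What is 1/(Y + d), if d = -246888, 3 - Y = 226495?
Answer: -1/473380 ≈ -2.1125e-6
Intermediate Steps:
Y = -226492 (Y = 3 - 1*226495 = 3 - 226495 = -226492)
1/(Y + d) = 1/(-226492 - 246888) = 1/(-473380) = -1/473380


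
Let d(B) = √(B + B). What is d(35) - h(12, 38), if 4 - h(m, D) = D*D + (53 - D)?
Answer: 1455 + √70 ≈ 1463.4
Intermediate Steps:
d(B) = √2*√B (d(B) = √(2*B) = √2*√B)
h(m, D) = -49 + D - D² (h(m, D) = 4 - (D*D + (53 - D)) = 4 - (D² + (53 - D)) = 4 - (53 + D² - D) = 4 + (-53 + D - D²) = -49 + D - D²)
d(35) - h(12, 38) = √2*√35 - (-49 + 38 - 1*38²) = √70 - (-49 + 38 - 1*1444) = √70 - (-49 + 38 - 1444) = √70 - 1*(-1455) = √70 + 1455 = 1455 + √70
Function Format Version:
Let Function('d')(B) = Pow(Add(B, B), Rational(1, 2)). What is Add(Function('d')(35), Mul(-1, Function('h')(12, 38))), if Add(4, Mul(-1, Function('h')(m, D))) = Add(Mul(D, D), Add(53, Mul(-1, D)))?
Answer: Add(1455, Pow(70, Rational(1, 2))) ≈ 1463.4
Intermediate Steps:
Function('d')(B) = Mul(Pow(2, Rational(1, 2)), Pow(B, Rational(1, 2))) (Function('d')(B) = Pow(Mul(2, B), Rational(1, 2)) = Mul(Pow(2, Rational(1, 2)), Pow(B, Rational(1, 2))))
Function('h')(m, D) = Add(-49, D, Mul(-1, Pow(D, 2))) (Function('h')(m, D) = Add(4, Mul(-1, Add(Mul(D, D), Add(53, Mul(-1, D))))) = Add(4, Mul(-1, Add(Pow(D, 2), Add(53, Mul(-1, D))))) = Add(4, Mul(-1, Add(53, Pow(D, 2), Mul(-1, D)))) = Add(4, Add(-53, D, Mul(-1, Pow(D, 2)))) = Add(-49, D, Mul(-1, Pow(D, 2))))
Add(Function('d')(35), Mul(-1, Function('h')(12, 38))) = Add(Mul(Pow(2, Rational(1, 2)), Pow(35, Rational(1, 2))), Mul(-1, Add(-49, 38, Mul(-1, Pow(38, 2))))) = Add(Pow(70, Rational(1, 2)), Mul(-1, Add(-49, 38, Mul(-1, 1444)))) = Add(Pow(70, Rational(1, 2)), Mul(-1, Add(-49, 38, -1444))) = Add(Pow(70, Rational(1, 2)), Mul(-1, -1455)) = Add(Pow(70, Rational(1, 2)), 1455) = Add(1455, Pow(70, Rational(1, 2)))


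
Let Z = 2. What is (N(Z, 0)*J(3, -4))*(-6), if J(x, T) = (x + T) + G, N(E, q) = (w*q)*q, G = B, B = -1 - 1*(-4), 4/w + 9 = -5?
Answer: 0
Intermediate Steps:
w = -2/7 (w = 4/(-9 - 5) = 4/(-14) = 4*(-1/14) = -2/7 ≈ -0.28571)
B = 3 (B = -1 + 4 = 3)
G = 3
N(E, q) = -2*q²/7 (N(E, q) = (-2*q/7)*q = -2*q²/7)
J(x, T) = 3 + T + x (J(x, T) = (x + T) + 3 = (T + x) + 3 = 3 + T + x)
(N(Z, 0)*J(3, -4))*(-6) = ((-2/7*0²)*(3 - 4 + 3))*(-6) = (-2/7*0*2)*(-6) = (0*2)*(-6) = 0*(-6) = 0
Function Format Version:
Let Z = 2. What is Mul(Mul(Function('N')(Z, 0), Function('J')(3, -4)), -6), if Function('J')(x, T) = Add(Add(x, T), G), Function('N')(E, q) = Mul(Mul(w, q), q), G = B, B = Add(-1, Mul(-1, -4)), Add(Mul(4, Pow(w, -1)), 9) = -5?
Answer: 0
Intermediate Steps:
w = Rational(-2, 7) (w = Mul(4, Pow(Add(-9, -5), -1)) = Mul(4, Pow(-14, -1)) = Mul(4, Rational(-1, 14)) = Rational(-2, 7) ≈ -0.28571)
B = 3 (B = Add(-1, 4) = 3)
G = 3
Function('N')(E, q) = Mul(Rational(-2, 7), Pow(q, 2)) (Function('N')(E, q) = Mul(Mul(Rational(-2, 7), q), q) = Mul(Rational(-2, 7), Pow(q, 2)))
Function('J')(x, T) = Add(3, T, x) (Function('J')(x, T) = Add(Add(x, T), 3) = Add(Add(T, x), 3) = Add(3, T, x))
Mul(Mul(Function('N')(Z, 0), Function('J')(3, -4)), -6) = Mul(Mul(Mul(Rational(-2, 7), Pow(0, 2)), Add(3, -4, 3)), -6) = Mul(Mul(Mul(Rational(-2, 7), 0), 2), -6) = Mul(Mul(0, 2), -6) = Mul(0, -6) = 0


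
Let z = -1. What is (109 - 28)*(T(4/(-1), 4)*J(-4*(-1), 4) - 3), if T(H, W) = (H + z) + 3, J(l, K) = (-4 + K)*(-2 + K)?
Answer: -243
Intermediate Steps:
T(H, W) = 2 + H (T(H, W) = (H - 1) + 3 = (-1 + H) + 3 = 2 + H)
(109 - 28)*(T(4/(-1), 4)*J(-4*(-1), 4) - 3) = (109 - 28)*((2 + 4/(-1))*(8 + 4² - 6*4) - 3) = 81*((2 + 4*(-1))*(8 + 16 - 24) - 3) = 81*((2 - 4)*0 - 3) = 81*(-2*0 - 3) = 81*(0 - 3) = 81*(-3) = -243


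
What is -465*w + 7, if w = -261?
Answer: 121372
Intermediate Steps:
-465*w + 7 = -465*(-261) + 7 = 121365 + 7 = 121372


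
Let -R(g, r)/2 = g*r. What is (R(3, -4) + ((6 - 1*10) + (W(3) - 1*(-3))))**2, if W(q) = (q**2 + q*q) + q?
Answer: 1936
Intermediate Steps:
R(g, r) = -2*g*r
W(q) = q + 2*q**2 (W(q) = (q**2 + q**2) + q = 2*q**2 + q = q + 2*q**2)
(R(3, -4) + ((6 - 1*10) + (W(3) - 1*(-3))))**2 = (-2*3*(-4) + ((6 - 1*10) + (3*(1 + 2*3) - 1*(-3))))**2 = (24 + ((6 - 10) + (3*(1 + 6) + 3)))**2 = (24 + (-4 + (3*7 + 3)))**2 = (24 + (-4 + (21 + 3)))**2 = (24 + (-4 + 24))**2 = (24 + 20)**2 = 44**2 = 1936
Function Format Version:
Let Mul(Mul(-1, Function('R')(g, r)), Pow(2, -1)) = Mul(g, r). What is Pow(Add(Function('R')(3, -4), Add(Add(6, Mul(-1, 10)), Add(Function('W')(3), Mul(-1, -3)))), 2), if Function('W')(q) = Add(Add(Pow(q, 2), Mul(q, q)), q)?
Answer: 1936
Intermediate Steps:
Function('R')(g, r) = Mul(-2, g, r) (Function('R')(g, r) = Mul(-2, Mul(g, r)) = Mul(-2, g, r))
Function('W')(q) = Add(q, Mul(2, Pow(q, 2))) (Function('W')(q) = Add(Add(Pow(q, 2), Pow(q, 2)), q) = Add(Mul(2, Pow(q, 2)), q) = Add(q, Mul(2, Pow(q, 2))))
Pow(Add(Function('R')(3, -4), Add(Add(6, Mul(-1, 10)), Add(Function('W')(3), Mul(-1, -3)))), 2) = Pow(Add(Mul(-2, 3, -4), Add(Add(6, Mul(-1, 10)), Add(Mul(3, Add(1, Mul(2, 3))), Mul(-1, -3)))), 2) = Pow(Add(24, Add(Add(6, -10), Add(Mul(3, Add(1, 6)), 3))), 2) = Pow(Add(24, Add(-4, Add(Mul(3, 7), 3))), 2) = Pow(Add(24, Add(-4, Add(21, 3))), 2) = Pow(Add(24, Add(-4, 24)), 2) = Pow(Add(24, 20), 2) = Pow(44, 2) = 1936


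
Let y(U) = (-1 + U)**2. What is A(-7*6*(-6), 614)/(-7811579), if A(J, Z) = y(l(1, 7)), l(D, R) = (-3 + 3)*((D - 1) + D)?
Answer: -1/7811579 ≈ -1.2802e-7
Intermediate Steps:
l(D, R) = 0 (l(D, R) = 0*((-1 + D) + D) = 0*(-1 + 2*D) = 0)
A(J, Z) = 1 (A(J, Z) = (-1 + 0)**2 = (-1)**2 = 1)
A(-7*6*(-6), 614)/(-7811579) = 1/(-7811579) = 1*(-1/7811579) = -1/7811579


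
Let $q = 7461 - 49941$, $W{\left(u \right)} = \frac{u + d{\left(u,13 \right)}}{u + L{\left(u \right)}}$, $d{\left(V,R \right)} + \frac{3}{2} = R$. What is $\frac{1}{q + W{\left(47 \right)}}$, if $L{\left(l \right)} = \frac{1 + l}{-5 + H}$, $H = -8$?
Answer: $- \frac{1126}{47830959} \approx -2.3541 \cdot 10^{-5}$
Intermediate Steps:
$L{\left(l \right)} = - \frac{1}{13} - \frac{l}{13}$ ($L{\left(l \right)} = \frac{1 + l}{-5 - 8} = \frac{1 + l}{-13} = \left(1 + l\right) \left(- \frac{1}{13}\right) = - \frac{1}{13} - \frac{l}{13}$)
$d{\left(V,R \right)} = - \frac{3}{2} + R$
$W{\left(u \right)} = \frac{\frac{23}{2} + u}{- \frac{1}{13} + \frac{12 u}{13}}$ ($W{\left(u \right)} = \frac{u + \left(- \frac{3}{2} + 13\right)}{u - \left(\frac{1}{13} + \frac{u}{13}\right)} = \frac{u + \frac{23}{2}}{- \frac{1}{13} + \frac{12 u}{13}} = \frac{\frac{23}{2} + u}{- \frac{1}{13} + \frac{12 u}{13}}$)
$q = -42480$ ($q = 7461 - 49941 = -42480$)
$\frac{1}{q + W{\left(47 \right)}} = \frac{1}{-42480 + \frac{13 \left(23 + 2 \cdot 47\right)}{2 \left(-1 + 12 \cdot 47\right)}} = \frac{1}{-42480 + \frac{13 \left(23 + 94\right)}{2 \left(-1 + 564\right)}} = \frac{1}{-42480 + \frac{13}{2} \cdot \frac{1}{563} \cdot 117} = \frac{1}{-42480 + \frac{1521}{1126}} = \frac{1}{- \frac{47830959}{1126}} = - \frac{1126}{47830959}$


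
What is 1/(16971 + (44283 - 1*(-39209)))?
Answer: 1/100463 ≈ 9.9539e-6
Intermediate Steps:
1/(16971 + (44283 - 1*(-39209))) = 1/(16971 + (44283 + 39209)) = 1/(16971 + 83492) = 1/100463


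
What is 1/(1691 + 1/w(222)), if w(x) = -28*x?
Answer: 6216/10511255 ≈ 0.00059137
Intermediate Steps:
1/(1691 + 1/w(222)) = 1/(1691 + 1/(-28*222)) = 1/(1691 + 1/(-6216)) = 1/(1691 - 1/6216) = 1/(10511255/6216) = 6216/10511255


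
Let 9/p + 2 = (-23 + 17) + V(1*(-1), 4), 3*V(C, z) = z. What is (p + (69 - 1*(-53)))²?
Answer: 5822569/400 ≈ 14556.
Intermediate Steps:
V(C, z) = z/3
p = -27/20 (p = 9/(-2 + ((-23 + 17) + (⅓)*4)) = 9/(-2 + (-6 + 4/3)) = 9/(-2 - 14/3) = 9/(-20/3) = 9*(-3/20) = -27/20 ≈ -1.3500)
(p + (69 - 1*(-53)))² = (-27/20 + (69 - 1*(-53)))² = (-27/20 + (69 + 53))² = (-27/20 + 122)² = (2413/20)² = 5822569/400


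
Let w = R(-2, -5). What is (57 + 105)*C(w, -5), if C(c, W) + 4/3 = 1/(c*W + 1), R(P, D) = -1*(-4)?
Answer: -4266/19 ≈ -224.53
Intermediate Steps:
R(P, D) = 4
w = 4
C(c, W) = -4/3 + 1/(1 + W*c) (C(c, W) = -4/3 + 1/(c*W + 1) = -4/3 + 1/(W*c + 1) = -4/3 + 1/(1 + W*c))
(57 + 105)*C(w, -5) = (57 + 105)*((-1 - 4*(-5)*4)/(3*(1 - 5*4))) = 162*((-1 + 80)/(3*(1 - 20))) = 162*((⅓)*79/(-19)) = 162*((⅓)*(-1/19)*79) = 162*(-79/57) = -4266/19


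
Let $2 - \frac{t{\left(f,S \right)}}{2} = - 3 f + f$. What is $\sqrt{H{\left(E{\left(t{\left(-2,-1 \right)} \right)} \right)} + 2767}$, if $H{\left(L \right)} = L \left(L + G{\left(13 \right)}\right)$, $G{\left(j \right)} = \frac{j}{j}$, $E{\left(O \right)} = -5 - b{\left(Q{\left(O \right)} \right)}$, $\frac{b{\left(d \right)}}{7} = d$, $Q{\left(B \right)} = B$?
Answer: $\sqrt{3319} \approx 57.611$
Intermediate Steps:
$b{\left(d \right)} = 7 d$
$t{\left(f,S \right)} = 4 + 4 f$ ($t{\left(f,S \right)} = 4 - 2 \left(- 3 f + f\right) = 4 - 2 \left(- 2 f\right) = 4 + 4 f$)
$E{\left(O \right)} = -5 - 7 O$
$G{\left(j \right)} = 1$
$H{\left(L \right)} = L \left(1 + L\right)$ ($H{\left(L \right)} = L \left(L + 1\right) = L \left(1 + L\right)$)
$\sqrt{H{\left(E{\left(t{\left(-2,-1 \right)} \right)} \right)} + 2767} = \sqrt{\left(-5 - 7 \left(4 + 4 \left(-2\right)\right)\right) \left(1 - \left(5 + 7 \left(4 + 4 \left(-2\right)\right)\right)\right) + 2767} = \sqrt{\left(-5 - 7 \left(4 - 8\right)\right) \left(1 - \left(5 + 7 \left(4 - 8\right)\right)\right) + 2767} = \sqrt{\left(-5 - -28\right) \left(1 - -23\right) + 2767} = \sqrt{\left(-5 + 28\right) \left(1 + \left(-5 + 28\right)\right) + 2767} = \sqrt{23 \left(1 + 23\right) + 2767} = \sqrt{23 \cdot 24 + 2767} = \sqrt{552 + 2767} = \sqrt{3319}$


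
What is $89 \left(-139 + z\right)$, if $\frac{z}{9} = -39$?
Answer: $-43610$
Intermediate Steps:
$z = -351$ ($z = 9 \left(-39\right) = -351$)
$89 \left(-139 + z\right) = 89 \left(-139 - 351\right) = 89 \left(-490\right) = -43610$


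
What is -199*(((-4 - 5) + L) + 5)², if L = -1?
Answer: -4975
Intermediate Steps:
-199*(((-4 - 5) + L) + 5)² = -199*(((-4 - 5) - 1) + 5)² = -199*((-9 - 1) + 5)² = -199*(-10 + 5)² = -199*(-5)² = -199*25 = -4975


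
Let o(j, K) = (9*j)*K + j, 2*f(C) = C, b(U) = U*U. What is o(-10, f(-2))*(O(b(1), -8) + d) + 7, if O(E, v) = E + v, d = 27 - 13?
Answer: 567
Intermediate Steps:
d = 14
b(U) = U²
f(C) = C/2
o(j, K) = j + 9*K*j (o(j, K) = 9*K*j + j = j + 9*K*j)
o(-10, f(-2))*(O(b(1), -8) + d) + 7 = (-10*(1 + 9*((½)*(-2))))*((1² - 8) + 14) + 7 = (-10*(1 + 9*(-1)))*((1 - 8) + 14) + 7 = (-10*(1 - 9))*(-7 + 14) + 7 = -10*(-8)*7 + 7 = 80*7 + 7 = 560 + 7 = 567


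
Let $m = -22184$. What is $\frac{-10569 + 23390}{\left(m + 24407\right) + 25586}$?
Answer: $\frac{12821}{27809} \approx 0.46104$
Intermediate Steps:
$\frac{-10569 + 23390}{\left(m + 24407\right) + 25586} = \frac{-10569 + 23390}{\left(-22184 + 24407\right) + 25586} = \frac{12821}{2223 + 25586} = \frac{12821}{27809}$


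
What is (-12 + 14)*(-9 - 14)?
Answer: -46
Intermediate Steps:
(-12 + 14)*(-9 - 14) = 2*(-23) = -46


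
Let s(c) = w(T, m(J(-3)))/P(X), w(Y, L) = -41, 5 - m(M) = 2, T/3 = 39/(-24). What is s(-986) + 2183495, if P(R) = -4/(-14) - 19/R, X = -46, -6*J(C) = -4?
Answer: 491273173/225 ≈ 2.1834e+6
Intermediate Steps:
J(C) = ⅔ (J(C) = -⅙*(-4) = ⅔)
T = -39/8 (T = 3*(39/(-24)) = 3*(39*(-1/24)) = 3*(-13/8) = -39/8 ≈ -4.8750)
m(M) = 3 (m(M) = 5 - 1*2 = 5 - 2 = 3)
P(R) = 2/7 - 19/R (P(R) = -4*(-1/14) - 19/R = 2/7 - 19/R)
s(c) = -13202/225 (s(c) = -41/(2/7 - 19/(-46)) = -41/(2/7 - 19*(-1/46)) = -41/(2/7 + 19/46) = -41/225/322 = -41*322/225 = -13202/225)
s(-986) + 2183495 = -13202/225 + 2183495 = 491273173/225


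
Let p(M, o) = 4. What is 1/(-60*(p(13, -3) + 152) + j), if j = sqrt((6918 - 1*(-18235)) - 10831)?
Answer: -1560/14599213 - sqrt(14322)/87595278 ≈ -0.00010822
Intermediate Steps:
j = sqrt(14322) (j = sqrt((6918 + 18235) - 10831) = sqrt(25153 - 10831) = sqrt(14322) ≈ 119.67)
1/(-60*(p(13, -3) + 152) + j) = 1/(-60*(4 + 152) + sqrt(14322)) = 1/(-60*156 + sqrt(14322)) = 1/(-9360 + sqrt(14322))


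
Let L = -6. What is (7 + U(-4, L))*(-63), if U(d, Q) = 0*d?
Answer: -441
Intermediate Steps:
U(d, Q) = 0
(7 + U(-4, L))*(-63) = (7 + 0)*(-63) = 7*(-63) = -441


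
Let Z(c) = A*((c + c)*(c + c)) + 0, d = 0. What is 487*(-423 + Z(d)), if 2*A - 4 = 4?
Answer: -206001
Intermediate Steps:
A = 4 (A = 2 + (1/2)*4 = 2 + 2 = 4)
Z(c) = 16*c**2 (Z(c) = 4*((c + c)*(c + c)) + 0 = 4*((2*c)*(2*c)) + 0 = 4*(4*c**2) + 0 = 16*c**2 + 0 = 16*c**2)
487*(-423 + Z(d)) = 487*(-423 + 16*0**2) = 487*(-423 + 16*0) = 487*(-423 + 0) = 487*(-423) = -206001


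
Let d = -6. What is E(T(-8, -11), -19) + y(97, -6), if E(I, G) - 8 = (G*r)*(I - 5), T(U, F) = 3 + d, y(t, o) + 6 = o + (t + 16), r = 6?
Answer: 1021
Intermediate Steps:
y(t, o) = 10 + o + t (y(t, o) = -6 + (o + (t + 16)) = -6 + (o + (16 + t)) = -6 + (16 + o + t) = 10 + o + t)
T(U, F) = -3 (T(U, F) = 3 - 6 = -3)
E(I, G) = 8 + 6*G*(-5 + I) (E(I, G) = 8 + (G*6)*(I - 5) = 8 + (6*G)*(-5 + I) = 8 + 6*G*(-5 + I))
E(T(-8, -11), -19) + y(97, -6) = (8 - 30*(-19) + 6*(-19)*(-3)) + (10 - 6 + 97) = (8 + 570 + 342) + 101 = 920 + 101 = 1021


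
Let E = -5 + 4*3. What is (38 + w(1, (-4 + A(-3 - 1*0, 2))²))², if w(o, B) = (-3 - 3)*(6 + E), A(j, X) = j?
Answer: 1600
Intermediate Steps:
E = 7 (E = -5 + 12 = 7)
w(o, B) = -78 (w(o, B) = (-3 - 3)*(6 + 7) = -6*13 = -78)
(38 + w(1, (-4 + A(-3 - 1*0, 2))²))² = (38 - 78)² = (-40)² = 1600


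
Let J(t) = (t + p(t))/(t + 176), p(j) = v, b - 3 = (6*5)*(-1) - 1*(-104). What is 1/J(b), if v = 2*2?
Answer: 253/81 ≈ 3.1235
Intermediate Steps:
v = 4
b = 77 (b = 3 + ((6*5)*(-1) - 1*(-104)) = 3 + (30*(-1) + 104) = 3 + (-30 + 104) = 3 + 74 = 77)
p(j) = 4
J(t) = (4 + t)/(176 + t) (J(t) = (t + 4)/(t + 176) = (4 + t)/(176 + t))
1/J(b) = 1/((4 + 77)/(176 + 77)) = 1/(81/253) = 253/81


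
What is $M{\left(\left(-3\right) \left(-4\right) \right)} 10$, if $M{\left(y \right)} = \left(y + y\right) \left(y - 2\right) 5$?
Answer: $12000$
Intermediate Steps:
$M{\left(y \right)} = 10 y \left(-2 + y\right)$ ($M{\left(y \right)} = 2 y \left(-2 + y\right) 5 = 10 y \left(-2 + y\right)$)
$M{\left(\left(-3\right) \left(-4\right) \right)} 10 = 10 \left(\left(-3\right) \left(-4\right)\right) \left(-2 - -12\right) 10 = 10 \cdot 12 \left(-2 + 12\right) 10 = 10 \cdot 12 \cdot 10 \cdot 10 = 1200 \cdot 10 = 12000$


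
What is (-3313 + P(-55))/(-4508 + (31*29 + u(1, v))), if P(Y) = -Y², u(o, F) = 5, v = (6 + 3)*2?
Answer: 3169/1802 ≈ 1.7586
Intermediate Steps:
v = 18 (v = 9*2 = 18)
(-3313 + P(-55))/(-4508 + (31*29 + u(1, v))) = (-3313 - 1*(-55)²)/(-4508 + (31*29 + 5)) = (-3313 - 1*3025)/(-4508 + (899 + 5)) = (-3313 - 3025)/(-4508 + 904) = -6338/(-3604) = -6338*(-1/3604) = 3169/1802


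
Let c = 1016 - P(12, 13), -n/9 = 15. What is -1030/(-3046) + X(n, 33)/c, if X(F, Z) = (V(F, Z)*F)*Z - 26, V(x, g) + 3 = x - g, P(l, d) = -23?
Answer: 1160724502/1582397 ≈ 733.52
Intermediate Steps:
n = -135 (n = -9*15 = -135)
V(x, g) = -3 + x - g (V(x, g) = -3 + (x - g) = -3 + x - g)
X(F, Z) = -26 + F*Z*(-3 + F - Z) (X(F, Z) = ((-3 + F - Z)*F)*Z - 26 = (F*(-3 + F - Z))*Z - 26 = F*Z*(-3 + F - Z) - 26 = -26 + F*Z*(-3 + F - Z))
c = 1039 (c = 1016 - 1*(-23) = 1016 + 23 = 1039)
-1030/(-3046) + X(n, 33)/c = -1030/(-3046) + (-26 - 1*(-135)*33*(3 + 33 - 1*(-135)))/1039 = -1030*(-1/3046) + (-26 - 1*(-135)*33*(3 + 33 + 135))*(1/1039) = 515/1523 + (-26 - 1*(-135)*33*171)*(1/1039) = 515/1523 + (-26 + 761805)*(1/1039) = 515/1523 + 761779*(1/1039) = 515/1523 + 761779/1039 = 1160724502/1582397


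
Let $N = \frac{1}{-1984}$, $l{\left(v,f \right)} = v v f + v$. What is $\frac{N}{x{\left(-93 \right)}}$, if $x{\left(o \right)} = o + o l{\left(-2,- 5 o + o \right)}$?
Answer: $\frac{1}{274369344} \approx 3.6447 \cdot 10^{-9}$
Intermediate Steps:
$l{\left(v,f \right)} = v + f v^{2}$ ($l{\left(v,f \right)} = v^{2} f + v = f v^{2} + v = v + f v^{2}$)
$N = - \frac{1}{1984} \approx -0.00050403$
$x{\left(o \right)} = o + o \left(-2 - 16 o\right)$ ($x{\left(o \right)} = o + o \left(- 2 \left(1 + \left(- 5 o + o\right) \left(-2\right)\right)\right) = o + o \left(- 2 \left(1 + - 4 o \left(-2\right)\right)\right) = o + o \left(- 2 \left(1 + 8 o\right)\right) = o + o \left(-2 - 16 o\right)$)
$\frac{N}{x{\left(-93 \right)}} = - \frac{1}{1984 \left(\left(-1\right) \left(-93\right) \left(1 + 16 \left(-93\right)\right)\right)} = - \frac{1}{1984 \left(\left(-1\right) \left(-93\right) \left(1 - 1488\right)\right)} = - \frac{1}{1984 \left(\left(-1\right) \left(-93\right) \left(-1487\right)\right)} = - \frac{1}{1984 \left(-138291\right)} = \left(- \frac{1}{1984}\right) \left(- \frac{1}{138291}\right) = \frac{1}{274369344}$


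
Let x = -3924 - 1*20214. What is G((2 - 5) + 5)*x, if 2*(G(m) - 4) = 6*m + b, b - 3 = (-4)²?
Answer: -470691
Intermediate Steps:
x = -24138 (x = -3924 - 20214 = -24138)
b = 19 (b = 3 + (-4)² = 3 + 16 = 19)
G(m) = 27/2 + 3*m (G(m) = 4 + (6*m + 19)/2 = 4 + (19 + 6*m)/2 = 4 + (19/2 + 3*m) = 27/2 + 3*m)
G((2 - 5) + 5)*x = (27/2 + 3*((2 - 5) + 5))*(-24138) = (27/2 + 3*(-3 + 5))*(-24138) = (27/2 + 3*2)*(-24138) = (27/2 + 6)*(-24138) = (39/2)*(-24138) = -470691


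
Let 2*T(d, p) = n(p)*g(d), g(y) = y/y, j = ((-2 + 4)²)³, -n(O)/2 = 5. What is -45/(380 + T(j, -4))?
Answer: -3/25 ≈ -0.12000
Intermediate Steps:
n(O) = -10 (n(O) = -2*5 = -10)
j = 64 (j = (2²)³ = 4³ = 64)
g(y) = 1
T(d, p) = -5 (T(d, p) = (-10*1)/2 = (½)*(-10) = -5)
-45/(380 + T(j, -4)) = -45/(380 - 5) = -45/375 = -45*1/375 = -3/25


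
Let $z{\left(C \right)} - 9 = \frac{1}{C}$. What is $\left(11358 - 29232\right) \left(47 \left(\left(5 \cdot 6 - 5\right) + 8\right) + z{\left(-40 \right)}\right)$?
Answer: $- \frac{557659863}{20} \approx -2.7883 \cdot 10^{7}$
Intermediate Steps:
$z{\left(C \right)} = 9 + \frac{1}{C}$
$\left(11358 - 29232\right) \left(47 \left(\left(5 \cdot 6 - 5\right) + 8\right) + z{\left(-40 \right)}\right) = \left(11358 - 29232\right) \left(47 \left(\left(5 \cdot 6 - 5\right) + 8\right) + \left(9 + \frac{1}{-40}\right)\right) = - 17874 \left(47 \left(\left(30 - 5\right) + 8\right) + \left(9 - \frac{1}{40}\right)\right) = - 17874 \left(47 \left(25 + 8\right) + \frac{359}{40}\right) = - 17874 \left(47 \cdot 33 + \frac{359}{40}\right) = - 17874 \left(1551 + \frac{359}{40}\right) = \left(-17874\right) \frac{62399}{40} = - \frac{557659863}{20}$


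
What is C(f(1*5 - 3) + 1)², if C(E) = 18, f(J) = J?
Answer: 324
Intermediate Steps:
C(f(1*5 - 3) + 1)² = 18² = 324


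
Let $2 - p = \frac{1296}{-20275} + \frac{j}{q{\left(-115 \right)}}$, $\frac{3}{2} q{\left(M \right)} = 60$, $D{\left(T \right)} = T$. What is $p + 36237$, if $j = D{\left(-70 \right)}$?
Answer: $\frac{2939130009}{81100} \approx 36241.0$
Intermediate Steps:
$q{\left(M \right)} = 40$ ($q{\left(M \right)} = \frac{2}{3} \cdot 60 = 40$)
$j = -70$
$p = \frac{309309}{81100}$ ($p = 2 - \left(\frac{1296}{-20275} - \frac{70}{40}\right) = 2 - \left(1296 \left(- \frac{1}{20275}\right) - \frac{7}{4}\right) = 2 - \left(- \frac{1296}{20275} - \frac{7}{4}\right) = 2 - - \frac{147109}{81100} = 2 + \frac{147109}{81100} = \frac{309309}{81100} \approx 3.8139$)
$p + 36237 = \frac{309309}{81100} + 36237 = \frac{2939130009}{81100}$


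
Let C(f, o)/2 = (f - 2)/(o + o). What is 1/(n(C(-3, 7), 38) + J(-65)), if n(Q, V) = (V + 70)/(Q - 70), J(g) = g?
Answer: -55/3659 ≈ -0.015031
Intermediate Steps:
C(f, o) = (-2 + f)/o (C(f, o) = 2*((f - 2)/(o + o)) = 2*((-2 + f)/((2*o))) = 2*((-2 + f)*(1/(2*o))) = 2*((-2 + f)/(2*o)) = (-2 + f)/o)
n(Q, V) = (70 + V)/(-70 + Q)
1/(n(C(-3, 7), 38) + J(-65)) = 1/((70 + 38)/(-70 + (-2 - 3)/7) - 65) = 1/(108/(-70 + (⅐)*(-5)) - 65) = 1/(108/(-70 - 5/7) - 65) = 1/(108/(-495/7) - 65) = 1/(-7/495*108 - 65) = 1/(-84/55 - 65) = 1/(-3659/55) = -55/3659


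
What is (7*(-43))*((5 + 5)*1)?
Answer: -3010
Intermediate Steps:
(7*(-43))*((5 + 5)*1) = -3010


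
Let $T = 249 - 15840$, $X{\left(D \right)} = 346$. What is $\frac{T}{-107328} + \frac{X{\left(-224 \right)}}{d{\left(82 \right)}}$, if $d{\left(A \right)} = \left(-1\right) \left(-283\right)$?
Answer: $\frac{13849247}{10124608} \approx 1.3679$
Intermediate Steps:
$T = -15591$ ($T = 249 - 15840 = -15591$)
$d{\left(A \right)} = 283$
$\frac{T}{-107328} + \frac{X{\left(-224 \right)}}{d{\left(82 \right)}} = - \frac{15591}{-107328} + \frac{346}{283} = \left(-15591\right) \left(- \frac{1}{107328}\right) + 346 \cdot \frac{1}{283} = \frac{5197}{35776} + \frac{346}{283} = \frac{13849247}{10124608}$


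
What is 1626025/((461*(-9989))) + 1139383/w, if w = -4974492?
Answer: -13335426173107/22907182471068 ≈ -0.58215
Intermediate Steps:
1626025/((461*(-9989))) + 1139383/w = 1626025/((461*(-9989))) + 1139383/(-4974492) = 1626025/(-4604929) + 1139383*(-1/4974492) = 1626025*(-1/4604929) - 1139383/4974492 = -1626025/4604929 - 1139383/4974492 = -13335426173107/22907182471068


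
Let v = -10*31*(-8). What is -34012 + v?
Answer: -31532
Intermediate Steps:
v = 2480 (v = -310*(-8) = 2480)
-34012 + v = -34012 + 2480 = -31532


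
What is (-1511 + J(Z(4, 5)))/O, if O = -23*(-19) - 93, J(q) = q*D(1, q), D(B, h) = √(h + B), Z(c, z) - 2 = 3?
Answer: -1511/344 + 5*√6/344 ≈ -4.3568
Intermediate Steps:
Z(c, z) = 5 (Z(c, z) = 2 + 3 = 5)
D(B, h) = √(B + h)
J(q) = q*√(1 + q)
O = 344 (O = 437 - 93 = 344)
(-1511 + J(Z(4, 5)))/O = (-1511 + 5*√(1 + 5))/344 = (-1511 + 5*√6)/344 = -1511/344 + 5*√6/344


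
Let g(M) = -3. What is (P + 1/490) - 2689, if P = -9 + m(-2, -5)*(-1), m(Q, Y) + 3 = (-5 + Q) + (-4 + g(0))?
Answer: -1313689/490 ≈ -2681.0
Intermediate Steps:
m(Q, Y) = -15 + Q (m(Q, Y) = -3 + ((-5 + Q) + (-4 - 3)) = -3 + ((-5 + Q) - 7) = -3 + (-12 + Q) = -15 + Q)
P = 8 (P = -9 + (-15 - 2)*(-1) = -9 - 17*(-1) = -9 + 17 = 8)
(P + 1/490) - 2689 = (8 + 1/490) - 2689 = 3921/490 - 2689 = -1313689/490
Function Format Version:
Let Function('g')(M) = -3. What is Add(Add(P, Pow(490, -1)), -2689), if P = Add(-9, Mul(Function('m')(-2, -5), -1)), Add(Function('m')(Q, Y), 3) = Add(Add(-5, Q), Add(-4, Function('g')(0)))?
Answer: Rational(-1313689, 490) ≈ -2681.0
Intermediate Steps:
Function('m')(Q, Y) = Add(-15, Q) (Function('m')(Q, Y) = Add(-3, Add(Add(-5, Q), Add(-4, -3))) = Add(-3, Add(Add(-5, Q), -7)) = Add(-3, Add(-12, Q)) = Add(-15, Q))
P = 8 (P = Add(-9, Mul(Add(-15, -2), -1)) = Add(-9, Mul(-17, -1)) = Add(-9, 17) = 8)
Add(Add(P, Pow(490, -1)), -2689) = Add(Add(8, Pow(490, -1)), -2689) = Add(Add(8, Rational(1, 490)), -2689) = Add(Rational(3921, 490), -2689) = Rational(-1313689, 490)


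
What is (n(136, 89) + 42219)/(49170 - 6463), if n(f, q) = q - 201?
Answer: 42107/42707 ≈ 0.98595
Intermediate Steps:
n(f, q) = -201 + q
(n(136, 89) + 42219)/(49170 - 6463) = ((-201 + 89) + 42219)/(49170 - 6463) = (-112 + 42219)/42707 = 42107*(1/42707) = 42107/42707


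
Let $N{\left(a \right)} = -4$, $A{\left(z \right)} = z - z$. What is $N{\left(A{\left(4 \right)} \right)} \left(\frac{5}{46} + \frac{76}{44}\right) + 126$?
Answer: $\frac{30020}{253} \approx 118.66$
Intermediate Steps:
$A{\left(z \right)} = 0$
$N{\left(A{\left(4 \right)} \right)} \left(\frac{5}{46} + \frac{76}{44}\right) + 126 = - 4 \left(\frac{5}{46} + \frac{76}{44}\right) + 126 = - 4 \left(5 \cdot \frac{1}{46} + 76 \cdot \frac{1}{44}\right) + 126 = - 4 \left(\frac{5}{46} + \frac{19}{11}\right) + 126 = \left(-4\right) \frac{929}{506} + 126 = - \frac{1858}{253} + 126 = \frac{30020}{253}$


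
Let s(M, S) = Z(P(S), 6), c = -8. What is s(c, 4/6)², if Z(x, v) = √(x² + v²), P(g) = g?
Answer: 328/9 ≈ 36.444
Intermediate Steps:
Z(x, v) = √(v² + x²)
s(M, S) = √(36 + S²) (s(M, S) = √(6² + S²) = √(36 + S²))
s(c, 4/6)² = (√(36 + (4/6)²))² = (√(36 + (4*(⅙))²))² = (√(36 + (⅔)²))² = (√(36 + 4/9))² = (√(328/9))² = (2*√82/3)² = 328/9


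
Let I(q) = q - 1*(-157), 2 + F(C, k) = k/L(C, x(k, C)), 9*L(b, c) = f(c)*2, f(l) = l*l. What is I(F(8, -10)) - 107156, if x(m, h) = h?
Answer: -6848109/64 ≈ -1.0700e+5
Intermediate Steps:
f(l) = l²
L(b, c) = 2*c²/9 (L(b, c) = (c²*2)/9 = (2*c²)/9 = 2*c²/9)
F(C, k) = -2 + 9*k/(2*C²) (F(C, k) = -2 + k/((2*C²/9)) = -2 + k*(9/(2*C²)) = -2 + 9*k/(2*C²))
I(q) = 157 + q (I(q) = q + 157 = 157 + q)
I(F(8, -10)) - 107156 = (157 + (-2 + (9/2)*(-10)/8²)) - 107156 = (157 + (-2 + (9/2)*(-10)*(1/64))) - 107156 = (157 + (-2 - 45/64)) - 107156 = (157 - 173/64) - 107156 = 9875/64 - 107156 = -6848109/64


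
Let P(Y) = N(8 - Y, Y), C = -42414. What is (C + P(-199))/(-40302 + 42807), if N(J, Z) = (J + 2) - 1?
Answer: -42206/2505 ≈ -16.849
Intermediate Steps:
N(J, Z) = 1 + J (N(J, Z) = (2 + J) - 1 = 1 + J)
P(Y) = 9 - Y (P(Y) = 1 + (8 - Y) = 9 - Y)
(C + P(-199))/(-40302 + 42807) = (-42414 + (9 - 1*(-199)))/(-40302 + 42807) = (-42414 + (9 + 199))/2505 = (-42414 + 208)*(1/2505) = -42206*1/2505 = -42206/2505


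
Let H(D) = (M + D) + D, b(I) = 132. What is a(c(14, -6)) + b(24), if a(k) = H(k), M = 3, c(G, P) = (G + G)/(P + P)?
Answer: 391/3 ≈ 130.33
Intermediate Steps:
c(G, P) = G/P (c(G, P) = (2*G)/((2*P)) = (2*G)*(1/(2*P)) = G/P)
H(D) = 3 + 2*D (H(D) = (3 + D) + D = 3 + 2*D)
a(k) = 3 + 2*k
a(c(14, -6)) + b(24) = (3 + 2*(14/(-6))) + 132 = (3 + 2*(14*(-⅙))) + 132 = (3 + 2*(-7/3)) + 132 = (3 - 14/3) + 132 = -5/3 + 132 = 391/3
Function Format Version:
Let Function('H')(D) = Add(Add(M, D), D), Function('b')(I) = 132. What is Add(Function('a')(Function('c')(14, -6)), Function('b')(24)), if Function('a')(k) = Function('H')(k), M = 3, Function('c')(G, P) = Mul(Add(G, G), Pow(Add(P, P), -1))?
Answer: Rational(391, 3) ≈ 130.33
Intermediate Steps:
Function('c')(G, P) = Mul(G, Pow(P, -1)) (Function('c')(G, P) = Mul(Mul(2, G), Pow(Mul(2, P), -1)) = Mul(Mul(2, G), Mul(Rational(1, 2), Pow(P, -1))) = Mul(G, Pow(P, -1)))
Function('H')(D) = Add(3, Mul(2, D)) (Function('H')(D) = Add(Add(3, D), D) = Add(3, Mul(2, D)))
Function('a')(k) = Add(3, Mul(2, k))
Add(Function('a')(Function('c')(14, -6)), Function('b')(24)) = Add(Add(3, Mul(2, Mul(14, Pow(-6, -1)))), 132) = Add(Add(3, Mul(2, Mul(14, Rational(-1, 6)))), 132) = Add(Add(3, Mul(2, Rational(-7, 3))), 132) = Add(Add(3, Rational(-14, 3)), 132) = Add(Rational(-5, 3), 132) = Rational(391, 3)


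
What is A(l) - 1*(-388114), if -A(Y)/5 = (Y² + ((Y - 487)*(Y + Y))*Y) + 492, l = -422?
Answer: 1618278794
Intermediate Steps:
A(Y) = -2460 - 5*Y² - 10*Y²*(-487 + Y) (A(Y) = -5*((Y² + ((Y - 487)*(Y + Y))*Y) + 492) = -5*((Y² + ((-487 + Y)*(2*Y))*Y) + 492) = -5*((Y² + (2*Y*(-487 + Y))*Y) + 492) = -5*((Y² + 2*Y²*(-487 + Y)) + 492) = -5*(492 + Y² + 2*Y²*(-487 + Y)) = -2460 - 5*Y² - 10*Y²*(-487 + Y))
A(l) - 1*(-388114) = (-2460 - 10*(-422)³ + 4865*(-422)²) - 1*(-388114) = (-2460 - 10*(-75151448) + 4865*178084) + 388114 = (-2460 + 751514480 + 866378660) + 388114 = 1617890680 + 388114 = 1618278794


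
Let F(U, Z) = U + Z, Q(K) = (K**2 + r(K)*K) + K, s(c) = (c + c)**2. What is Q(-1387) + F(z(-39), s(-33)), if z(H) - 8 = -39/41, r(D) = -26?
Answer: 80475089/41 ≈ 1.9628e+6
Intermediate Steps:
s(c) = 4*c**2 (s(c) = (2*c)**2 = 4*c**2)
Q(K) = K**2 - 25*K (Q(K) = (K**2 - 26*K) + K = K**2 - 25*K)
z(H) = 289/41 (z(H) = 8 - 39/41 = 289/41)
Q(-1387) + F(z(-39), s(-33)) = -1387*(-25 - 1387) + (289/41 + 4*(-33)**2) = -1387*(-1412) + (289/41 + 4*1089) = 1958444 + (289/41 + 4356) = 1958444 + 178885/41 = 80475089/41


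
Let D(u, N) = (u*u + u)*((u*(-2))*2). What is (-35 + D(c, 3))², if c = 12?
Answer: 56595529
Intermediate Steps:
D(u, N) = -4*u*(u + u²) (D(u, N) = (u² + u)*(-2*u*2) = (u + u²)*(-4*u) = -4*u*(u + u²))
(-35 + D(c, 3))² = (-35 + 4*12²*(-1 - 1*12))² = (-35 + 4*144*(-1 - 12))² = (-35 + 4*144*(-13))² = (-35 - 7488)² = (-7523)² = 56595529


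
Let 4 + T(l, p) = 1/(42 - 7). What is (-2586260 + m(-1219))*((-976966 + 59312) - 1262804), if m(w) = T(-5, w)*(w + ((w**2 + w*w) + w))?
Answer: 156767882959744/5 ≈ 3.1354e+13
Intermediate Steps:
T(l, p) = -139/35 (T(l, p) = -4 + 1/(42 - 7) = -4 + 1/35 = -139/35)
m(w) = -278*w/35 - 278*w**2/35 (m(w) = -139*(w + ((w**2 + w*w) + w))/35 = -139*(w + ((w**2 + w**2) + w))/35 = -139*(w + (2*w**2 + w))/35 = -139*(w + (w + 2*w**2))/35 = -139*(2*w + 2*w**2)/35 = -278*w/35 - 278*w**2/35)
(-2586260 + m(-1219))*((-976966 + 59312) - 1262804) = (-2586260 - 278/35*(-1219)*(1 - 1219))*((-976966 + 59312) - 1262804) = (-2586260 - 278/35*(-1219)*(-1218))*(-917654 - 1262804) = (-2586260 - 58965468/5)*(-2180458) = -71896768/5*(-2180458) = 156767882959744/5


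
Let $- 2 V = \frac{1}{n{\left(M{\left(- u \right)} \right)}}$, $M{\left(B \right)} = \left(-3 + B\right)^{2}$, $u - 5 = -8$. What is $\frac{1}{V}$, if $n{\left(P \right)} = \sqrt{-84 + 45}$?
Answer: $- 2 i \sqrt{39} \approx - 12.49 i$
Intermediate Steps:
$u = -3$ ($u = 5 - 8 = -3$)
$n{\left(P \right)} = i \sqrt{39}$ ($n{\left(P \right)} = \sqrt{-39} = i \sqrt{39}$)
$V = \frac{i \sqrt{39}}{78}$ ($V = - \frac{1}{2 i \sqrt{39}} = - \frac{\left(- \frac{1}{39}\right) i \sqrt{39}}{2} = \frac{i \sqrt{39}}{78} \approx 0.080064 i$)
$\frac{1}{V} = \frac{1}{\frac{1}{78} i \sqrt{39}} = - 2 i \sqrt{39}$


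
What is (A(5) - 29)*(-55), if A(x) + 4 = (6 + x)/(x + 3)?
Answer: 13915/8 ≈ 1739.4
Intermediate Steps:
A(x) = -4 + (6 + x)/(3 + x) (A(x) = -4 + (6 + x)/(x + 3) = -4 + (6 + x)/(3 + x))
(A(5) - 29)*(-55) = (3*(-2 - 1*5)/(3 + 5) - 29)*(-55) = (3*(-2 - 5)/8 - 29)*(-55) = (3*(⅛)*(-7) - 29)*(-55) = (-21/8 - 29)*(-55) = -253/8*(-55) = 13915/8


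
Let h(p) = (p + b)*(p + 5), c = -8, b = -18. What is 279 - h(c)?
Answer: 201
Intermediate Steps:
h(p) = (-18 + p)*(5 + p) (h(p) = (p - 18)*(p + 5) = (-18 + p)*(5 + p))
279 - h(c) = 279 - (-90 + (-8)**2 - 13*(-8)) = 279 - (-90 + 64 + 104) = 279 - 1*78 = 279 - 78 = 201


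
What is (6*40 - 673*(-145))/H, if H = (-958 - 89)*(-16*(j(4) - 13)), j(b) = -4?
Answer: -97825/284784 ≈ -0.34351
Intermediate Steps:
H = -284784 (H = (-958 - 89)*(-16*(-4 - 13)) = -(-16752)*(-17) = -1047*272 = -284784)
(6*40 - 673*(-145))/H = (6*40 - 673*(-145))/(-284784) = (240 + 97585)*(-1/284784) = 97825*(-1/284784) = -97825/284784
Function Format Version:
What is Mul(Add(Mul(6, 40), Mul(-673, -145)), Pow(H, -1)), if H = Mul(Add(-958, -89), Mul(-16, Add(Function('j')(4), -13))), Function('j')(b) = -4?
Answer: Rational(-97825, 284784) ≈ -0.34351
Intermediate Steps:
H = -284784 (H = Mul(Add(-958, -89), Mul(-16, Add(-4, -13))) = Mul(-1047, Mul(-16, -17)) = Mul(-1047, 272) = -284784)
Mul(Add(Mul(6, 40), Mul(-673, -145)), Pow(H, -1)) = Mul(Add(Mul(6, 40), Mul(-673, -145)), Pow(-284784, -1)) = Mul(Add(240, 97585), Rational(-1, 284784)) = Mul(97825, Rational(-1, 284784)) = Rational(-97825, 284784)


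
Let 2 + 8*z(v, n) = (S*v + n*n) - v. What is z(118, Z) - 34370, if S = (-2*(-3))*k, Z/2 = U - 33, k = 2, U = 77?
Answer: -33240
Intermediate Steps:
Z = 88 (Z = 2*(77 - 33) = 2*44 = 88)
S = 12 (S = -2*(-3)*2 = 6*2 = 12)
z(v, n) = -¼ + n²/8 + 11*v/8 (z(v, n) = -¼ + ((12*v + n*n) - v)/8 = -¼ + ((12*v + n²) - v)/8 = -¼ + ((n² + 12*v) - v)/8 = -¼ + (n² + 11*v)/8 = -¼ + (n²/8 + 11*v/8) = -¼ + n²/8 + 11*v/8)
z(118, Z) - 34370 = (-¼ + (⅛)*88² + (11/8)*118) - 34370 = (-¼ + (⅛)*7744 + 649/4) - 34370 = (-¼ + 968 + 649/4) - 34370 = 1130 - 34370 = -33240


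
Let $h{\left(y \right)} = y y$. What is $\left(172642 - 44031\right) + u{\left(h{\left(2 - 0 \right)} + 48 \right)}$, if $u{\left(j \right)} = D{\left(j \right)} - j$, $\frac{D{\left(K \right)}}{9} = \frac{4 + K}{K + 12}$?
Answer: $\frac{1028535}{8} \approx 1.2857 \cdot 10^{5}$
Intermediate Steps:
$h{\left(y \right)} = y^{2}$
$D{\left(K \right)} = \frac{9 \left(4 + K\right)}{12 + K}$ ($D{\left(K \right)} = 9 \frac{4 + K}{K + 12} = 9 \frac{4 + K}{12 + K} = \frac{9 \left(4 + K\right)}{12 + K}$)
$u{\left(j \right)} = - j + \frac{9 \left(4 + j\right)}{12 + j}$ ($u{\left(j \right)} = \frac{9 \left(4 + j\right)}{12 + j} - j = - j + \frac{9 \left(4 + j\right)}{12 + j}$)
$\left(172642 - 44031\right) + u{\left(h{\left(2 - 0 \right)} + 48 \right)} = \left(172642 - 44031\right) + \frac{36 - \left(\left(2 - 0\right)^{2} + 48\right)^{2} - 3 \left(\left(2 - 0\right)^{2} + 48\right)}{12 + \left(\left(2 - 0\right)^{2} + 48\right)} = \left(172642 - 44031\right) + \frac{36 - \left(\left(2 + 0\right)^{2} + 48\right)^{2} - 3 \left(\left(2 + 0\right)^{2} + 48\right)}{12 + \left(\left(2 + 0\right)^{2} + 48\right)} = 128611 + \frac{36 - \left(2^{2} + 48\right)^{2} - 3 \left(2^{2} + 48\right)}{12 + \left(2^{2} + 48\right)} = 128611 + \frac{36 - \left(4 + 48\right)^{2} - 3 \left(4 + 48\right)}{12 + \left(4 + 48\right)} = 128611 + \frac{36 - 52^{2} - 156}{12 + 52} = 128611 + \frac{36 - 2704 - 156}{64} = 128611 + \frac{1}{64} \left(-2824\right) = 128611 - \frac{353}{8} = \frac{1028535}{8}$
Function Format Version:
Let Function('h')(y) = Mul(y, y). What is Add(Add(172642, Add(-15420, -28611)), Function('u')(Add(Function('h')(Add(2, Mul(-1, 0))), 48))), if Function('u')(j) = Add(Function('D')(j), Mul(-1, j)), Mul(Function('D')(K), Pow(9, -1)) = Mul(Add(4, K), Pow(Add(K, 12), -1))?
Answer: Rational(1028535, 8) ≈ 1.2857e+5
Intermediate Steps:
Function('h')(y) = Pow(y, 2)
Function('D')(K) = Mul(9, Pow(Add(12, K), -1), Add(4, K)) (Function('D')(K) = Mul(9, Mul(Add(4, K), Pow(Add(K, 12), -1))) = Mul(9, Mul(Add(4, K), Pow(Add(12, K), -1))) = Mul(9, Mul(Pow(Add(12, K), -1), Add(4, K))) = Mul(9, Pow(Add(12, K), -1), Add(4, K)))
Function('u')(j) = Add(Mul(-1, j), Mul(9, Pow(Add(12, j), -1), Add(4, j))) (Function('u')(j) = Add(Mul(9, Pow(Add(12, j), -1), Add(4, j)), Mul(-1, j)) = Add(Mul(-1, j), Mul(9, Pow(Add(12, j), -1), Add(4, j))))
Add(Add(172642, Add(-15420, -28611)), Function('u')(Add(Function('h')(Add(2, Mul(-1, 0))), 48))) = Add(Add(172642, Add(-15420, -28611)), Mul(Pow(Add(12, Add(Pow(Add(2, Mul(-1, 0)), 2), 48)), -1), Add(36, Mul(-1, Pow(Add(Pow(Add(2, Mul(-1, 0)), 2), 48), 2)), Mul(-3, Add(Pow(Add(2, Mul(-1, 0)), 2), 48))))) = Add(Add(172642, -44031), Mul(Pow(Add(12, Add(Pow(Add(2, 0), 2), 48)), -1), Add(36, Mul(-1, Pow(Add(Pow(Add(2, 0), 2), 48), 2)), Mul(-3, Add(Pow(Add(2, 0), 2), 48))))) = Add(128611, Mul(Pow(Add(12, Add(Pow(2, 2), 48)), -1), Add(36, Mul(-1, Pow(Add(Pow(2, 2), 48), 2)), Mul(-3, Add(Pow(2, 2), 48))))) = Add(128611, Mul(Pow(Add(12, Add(4, 48)), -1), Add(36, Mul(-1, Pow(Add(4, 48), 2)), Mul(-3, Add(4, 48))))) = Add(128611, Mul(Pow(Add(12, 52), -1), Add(36, Mul(-1, Pow(52, 2)), Mul(-3, 52)))) = Add(128611, Mul(Pow(64, -1), Add(36, Mul(-1, 2704), -156))) = Add(128611, Mul(Rational(1, 64), Add(36, -2704, -156))) = Add(128611, Mul(Rational(1, 64), -2824)) = Add(128611, Rational(-353, 8)) = Rational(1028535, 8)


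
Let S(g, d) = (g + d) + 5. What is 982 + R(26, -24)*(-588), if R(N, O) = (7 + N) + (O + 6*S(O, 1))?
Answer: 59194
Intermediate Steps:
S(g, d) = 5 + d + g (S(g, d) = (d + g) + 5 = 5 + d + g)
R(N, O) = 43 + N + 7*O (R(N, O) = (7 + N) + (O + 6*(5 + 1 + O)) = (7 + N) + (O + 6*(6 + O)) = (7 + N) + (O + (36 + 6*O)) = (7 + N) + (36 + 7*O) = 43 + N + 7*O)
982 + R(26, -24)*(-588) = 982 + (43 + 26 + 7*(-24))*(-588) = 982 + (43 + 26 - 168)*(-588) = 982 - 99*(-588) = 982 + 58212 = 59194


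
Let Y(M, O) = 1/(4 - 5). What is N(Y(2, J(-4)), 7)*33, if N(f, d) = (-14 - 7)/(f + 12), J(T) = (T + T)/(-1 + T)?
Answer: -63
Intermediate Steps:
J(T) = 2*T/(-1 + T) (J(T) = (2*T)/(-1 + T) = 2*T/(-1 + T))
Y(M, O) = -1 (Y(M, O) = 1/(-1) = -1)
N(f, d) = -21/(12 + f)
N(Y(2, J(-4)), 7)*33 = -21/(12 - 1)*33 = -21/11*33 = -63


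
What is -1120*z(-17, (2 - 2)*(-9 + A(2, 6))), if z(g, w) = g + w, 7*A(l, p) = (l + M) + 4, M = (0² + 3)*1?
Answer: 19040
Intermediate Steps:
M = 3 (M = (0 + 3)*1 = 3*1 = 3)
A(l, p) = 1 + l/7 (A(l, p) = ((l + 3) + 4)/7 = ((3 + l) + 4)/7 = (7 + l)/7 = 1 + l/7)
-1120*z(-17, (2 - 2)*(-9 + A(2, 6))) = -1120*(-17 + (2 - 2)*(-9 + (1 + (⅐)*2))) = -1120*(-17 + 0*(-9 + (1 + 2/7))) = -1120*(-17 + 0*(-9 + 9/7)) = -1120*(-17 + 0*(-54/7)) = -1120*(-17 + 0) = -1120*(-17) = 19040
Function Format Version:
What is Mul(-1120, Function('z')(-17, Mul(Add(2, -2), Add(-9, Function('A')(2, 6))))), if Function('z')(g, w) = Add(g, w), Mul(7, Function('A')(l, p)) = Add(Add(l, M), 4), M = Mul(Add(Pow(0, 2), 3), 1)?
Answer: 19040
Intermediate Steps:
M = 3 (M = Mul(Add(0, 3), 1) = Mul(3, 1) = 3)
Function('A')(l, p) = Add(1, Mul(Rational(1, 7), l)) (Function('A')(l, p) = Mul(Rational(1, 7), Add(Add(l, 3), 4)) = Mul(Rational(1, 7), Add(Add(3, l), 4)) = Mul(Rational(1, 7), Add(7, l)) = Add(1, Mul(Rational(1, 7), l)))
Mul(-1120, Function('z')(-17, Mul(Add(2, -2), Add(-9, Function('A')(2, 6))))) = Mul(-1120, Add(-17, Mul(Add(2, -2), Add(-9, Add(1, Mul(Rational(1, 7), 2)))))) = Mul(-1120, Add(-17, Mul(0, Add(-9, Add(1, Rational(2, 7)))))) = Mul(-1120, Add(-17, Mul(0, Add(-9, Rational(9, 7))))) = Mul(-1120, Add(-17, Mul(0, Rational(-54, 7)))) = Mul(-1120, Add(-17, 0)) = Mul(-1120, -17) = 19040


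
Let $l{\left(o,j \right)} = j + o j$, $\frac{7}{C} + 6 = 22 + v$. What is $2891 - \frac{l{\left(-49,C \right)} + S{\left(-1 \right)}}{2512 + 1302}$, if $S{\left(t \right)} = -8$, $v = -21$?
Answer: $\frac{27565537}{9535} \approx 2891.0$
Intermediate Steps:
$C = - \frac{7}{5}$ ($C = \frac{7}{-6 + \left(22 - 21\right)} = \frac{7}{-6 + 1} = \frac{7}{-5} = 7 \left(- \frac{1}{5}\right) = - \frac{7}{5} \approx -1.4$)
$l{\left(o,j \right)} = j + j o$
$2891 - \frac{l{\left(-49,C \right)} + S{\left(-1 \right)}}{2512 + 1302} = 2891 - \frac{- \frac{7 \left(1 - 49\right)}{5} - 8}{2512 + 1302} = 2891 - \frac{\left(- \frac{7}{5}\right) \left(-48\right) - 8}{3814} = 2891 - \left(\frac{336}{5} - 8\right) \frac{1}{3814} = 2891 - \frac{296}{5} \cdot \frac{1}{3814} = 2891 - \frac{148}{9535} = \frac{27565537}{9535}$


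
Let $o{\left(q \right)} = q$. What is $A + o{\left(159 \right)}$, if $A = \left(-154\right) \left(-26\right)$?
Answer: $4163$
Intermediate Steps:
$A = 4004$
$A + o{\left(159 \right)} = 4004 + 159 = 4163$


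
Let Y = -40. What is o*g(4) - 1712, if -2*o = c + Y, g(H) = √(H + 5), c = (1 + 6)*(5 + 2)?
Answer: -3451/2 ≈ -1725.5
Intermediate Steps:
c = 49 (c = 7*7 = 49)
g(H) = √(5 + H)
o = -9/2 (o = -(49 - 40)/2 = -½*9 = -9/2 ≈ -4.5000)
o*g(4) - 1712 = -9*√(5 + 4)/2 - 1712 = -9*√9/2 - 1712 = -9/2*3 - 1712 = -27/2 - 1712 = -3451/2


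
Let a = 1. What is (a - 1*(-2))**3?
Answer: 27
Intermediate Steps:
(a - 1*(-2))**3 = (1 - 1*(-2))**3 = (1 + 2)**3 = 3**3 = 27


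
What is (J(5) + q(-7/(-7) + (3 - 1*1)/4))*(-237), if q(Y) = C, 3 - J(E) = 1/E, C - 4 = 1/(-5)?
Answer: -7821/5 ≈ -1564.2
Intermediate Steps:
C = 19/5 (C = 4 + 1/(-5) = 4 - ⅕ = 19/5 ≈ 3.8000)
J(E) = 3 - 1/E
q(Y) = 19/5
(J(5) + q(-7/(-7) + (3 - 1*1)/4))*(-237) = ((3 - 1/5) + 19/5)*(-237) = ((3 - 1*⅕) + 19/5)*(-237) = ((3 - ⅕) + 19/5)*(-237) = (14/5 + 19/5)*(-237) = (33/5)*(-237) = -7821/5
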